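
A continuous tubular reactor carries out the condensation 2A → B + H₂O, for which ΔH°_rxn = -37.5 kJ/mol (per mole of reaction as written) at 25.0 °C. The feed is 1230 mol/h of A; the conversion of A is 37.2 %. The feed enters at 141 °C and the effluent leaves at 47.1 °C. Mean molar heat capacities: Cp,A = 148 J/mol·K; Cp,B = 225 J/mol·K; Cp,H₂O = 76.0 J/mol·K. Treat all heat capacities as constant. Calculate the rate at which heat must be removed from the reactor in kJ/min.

Extent of reaction ξ = 0.372 × 1230 / 2 = 228.78 mol/h
Reaction term: ξ·ΔH°_rxn = 228.78 × -37.5 = -8579.2 kJ/h
Sensible, feed 141→25 °C: -21117 kJ/h
Outlet flows (mol/h): A 772.44, B 228.78, H₂O 228.78
Sensible, products 25→47.1 °C: 4048.4 kJ/h
Q = ΔH = -25648 kJ/h = -7.1243 kW
Heat removed = 427.46 kJ/min

Q_out = 427 kJ/min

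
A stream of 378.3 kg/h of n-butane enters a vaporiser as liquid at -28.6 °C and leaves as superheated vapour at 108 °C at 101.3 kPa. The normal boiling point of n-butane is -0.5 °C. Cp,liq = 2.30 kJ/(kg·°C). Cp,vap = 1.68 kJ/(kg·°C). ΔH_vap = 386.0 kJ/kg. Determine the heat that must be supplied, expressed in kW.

liquid -28.6→-0.5 °C: 64.63 kJ/kg
vaporisation at -0.5 °C: 386 kJ/kg
vapour -0.5→108 °C: 182.28 kJ/kg
Δh = 64.63 + 386 + 182.28 = 632.91 kJ/kg
Q = ṁ·Δh = 378.3 kg/h × 632.91 kJ/kg = 239430 kJ/h
|Q| = 66.508 kW

Q = 66.5 kW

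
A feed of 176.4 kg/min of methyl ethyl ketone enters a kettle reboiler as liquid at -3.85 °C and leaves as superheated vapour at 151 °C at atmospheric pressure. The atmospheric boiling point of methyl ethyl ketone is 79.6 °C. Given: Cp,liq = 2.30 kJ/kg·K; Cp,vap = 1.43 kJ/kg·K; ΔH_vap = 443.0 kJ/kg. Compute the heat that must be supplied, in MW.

Q = 2.17 MW

liquid -3.85→79.6 °C: 191.93 kJ/kg
vaporisation at 79.6 °C: 443 kJ/kg
vapour 79.6→151 °C: 102.1 kJ/kg
Δh = 191.93 + 443 + 102.1 = 737.04 kJ/kg
Q = ṁ·Δh = 176.4 kg/min × 737.04 kJ/kg = 130010 kJ/min
|Q| = 2166.9 kW = 2.1669 MW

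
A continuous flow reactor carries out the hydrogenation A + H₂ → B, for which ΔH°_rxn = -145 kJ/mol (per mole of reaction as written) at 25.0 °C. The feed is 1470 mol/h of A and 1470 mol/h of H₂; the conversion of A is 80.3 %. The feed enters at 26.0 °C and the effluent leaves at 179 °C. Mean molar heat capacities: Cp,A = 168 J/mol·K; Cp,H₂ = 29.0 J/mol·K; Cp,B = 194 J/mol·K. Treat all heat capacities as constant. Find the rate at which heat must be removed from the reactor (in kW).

Extent of reaction ξ = 0.803 × 1470 = 1180.4 mol/h
Reaction term: ξ·ΔH°_rxn = 1180.4 × -145 = -171160 kJ/h
Sensible, feed 26.0→25 °C: -289.59 kJ/h
Outlet flows (mol/h): A 289.59, H₂ 289.59, B 1180.4
Sensible, products 25→179 °C: 44052 kJ/h
Q = ΔH = -127400 kJ/h = -35.388 kW
Heat removed = 35.388 kW

Q_out = 35.4 kW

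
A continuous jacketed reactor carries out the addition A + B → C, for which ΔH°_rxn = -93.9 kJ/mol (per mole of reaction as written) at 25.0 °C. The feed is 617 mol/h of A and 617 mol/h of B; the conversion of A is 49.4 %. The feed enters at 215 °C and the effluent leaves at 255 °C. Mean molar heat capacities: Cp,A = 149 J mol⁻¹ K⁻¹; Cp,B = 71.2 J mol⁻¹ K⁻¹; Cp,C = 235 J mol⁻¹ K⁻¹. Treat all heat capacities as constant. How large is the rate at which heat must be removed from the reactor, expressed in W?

Extent of reaction ξ = 0.494 × 617 = 304.8 mol/h
Reaction term: ξ·ΔH°_rxn = 304.8 × -93.9 = -28621 kJ/h
Sensible, feed 215→25 °C: -25814 kJ/h
Outlet flows (mol/h): A 312.2, B 312.2, C 304.8
Sensible, products 25→255 °C: 32286 kJ/h
Q = ΔH = -22148 kJ/h = -6.1524 kW
Heat removed = 6152.4 W

Q_out = 6150 W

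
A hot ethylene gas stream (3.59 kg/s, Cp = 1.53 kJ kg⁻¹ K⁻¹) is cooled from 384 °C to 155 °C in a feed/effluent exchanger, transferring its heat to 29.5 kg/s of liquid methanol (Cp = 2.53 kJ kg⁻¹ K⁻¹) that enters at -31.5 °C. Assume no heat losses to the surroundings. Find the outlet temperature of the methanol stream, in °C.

Heat released by hot stream: Q = 3.59 × 1.53 × (384 − 155) = 1257.8 kJ/s
Energy balance on cold side (adiabatic exchanger): Q = ṁ_c·Cp_c·(T_c,out − T_c,in)
T_c,out = -31.5 + 1257.8/(29.5 × 2.53) = -14.647 °C

T_c,out = -14.6 °C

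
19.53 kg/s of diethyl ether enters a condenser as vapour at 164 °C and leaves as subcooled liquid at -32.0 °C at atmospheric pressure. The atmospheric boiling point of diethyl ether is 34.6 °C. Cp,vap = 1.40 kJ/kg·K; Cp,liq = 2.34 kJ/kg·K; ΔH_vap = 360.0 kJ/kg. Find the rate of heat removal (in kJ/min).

Q_c = 817000 kJ/min

vapour 164→34.6 °C: -181.16 kJ/kg
condensation at 34.6 °C: -360 kJ/kg
liquid 34.6→-32.0 °C: -155.84 kJ/kg
Δh = -181.16 + -360 + -155.84 = -697 kJ/kg
Q = ṁ·Δh = 19.53 kg/s × -697 kJ/kg = -13612 kJ/s
|Q| = 13612 kW = 816750 kJ/min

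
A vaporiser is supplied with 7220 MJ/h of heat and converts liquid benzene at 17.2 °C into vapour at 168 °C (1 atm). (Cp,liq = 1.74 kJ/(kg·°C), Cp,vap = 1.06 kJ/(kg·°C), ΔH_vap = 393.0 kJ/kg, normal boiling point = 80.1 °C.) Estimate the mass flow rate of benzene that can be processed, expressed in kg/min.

ṁ = 202 kg/min

Δh = 1.74×(80.1−17.2) + 393.0 + 1.06×(168−80.1) = 595.62 kJ/kg
Q = 7220 MJ/h = 2005.6 kJ/s = 120330 kJ/min
ṁ = Q/Δh = 120330 / 595.62 = 202.03 kg/min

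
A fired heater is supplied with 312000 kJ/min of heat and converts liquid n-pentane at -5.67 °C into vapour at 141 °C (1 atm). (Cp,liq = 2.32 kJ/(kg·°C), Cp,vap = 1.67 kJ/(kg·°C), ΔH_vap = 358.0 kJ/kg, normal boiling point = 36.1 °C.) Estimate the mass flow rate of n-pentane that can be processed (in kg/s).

Δh = 2.32×(36.1−-5.67) + 358.0 + 1.67×(141−36.1) = 630.09 kJ/kg
Q = 312000 kJ/min = 5200 kJ/s = 5200 kJ/s
ṁ = Q/Δh = 5200 / 630.09 = 8.2528 kg/s

ṁ = 8.25 kg/s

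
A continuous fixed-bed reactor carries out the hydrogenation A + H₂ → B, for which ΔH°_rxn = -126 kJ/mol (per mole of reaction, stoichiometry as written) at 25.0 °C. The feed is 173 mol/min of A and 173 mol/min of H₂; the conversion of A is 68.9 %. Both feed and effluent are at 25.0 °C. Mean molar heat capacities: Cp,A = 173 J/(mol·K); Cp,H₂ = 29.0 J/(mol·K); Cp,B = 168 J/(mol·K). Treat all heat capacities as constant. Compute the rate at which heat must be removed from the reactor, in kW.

Extent of reaction ξ = 0.689 × 173 = 119.2 mol/min
Reaction term: ξ·ΔH°_rxn = 119.2 × -126 = -15019 kJ/min
Q = ΔH = -15019 kJ/min = -250.31 kW
Heat removed = 250.31 kW

Q_out = 250 kW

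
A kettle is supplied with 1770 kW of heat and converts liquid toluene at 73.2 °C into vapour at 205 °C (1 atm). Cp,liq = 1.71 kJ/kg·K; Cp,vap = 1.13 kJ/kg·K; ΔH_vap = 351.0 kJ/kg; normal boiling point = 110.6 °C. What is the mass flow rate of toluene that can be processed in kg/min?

Δh = 1.71×(110.6−73.2) + 351.0 + 1.13×(205−110.6) = 521.63 kJ/kg
Q = 1770 kW = 1770 kJ/s = 106200 kJ/min
ṁ = Q/Δh = 106200 / 521.63 = 203.59 kg/min

ṁ = 204 kg/min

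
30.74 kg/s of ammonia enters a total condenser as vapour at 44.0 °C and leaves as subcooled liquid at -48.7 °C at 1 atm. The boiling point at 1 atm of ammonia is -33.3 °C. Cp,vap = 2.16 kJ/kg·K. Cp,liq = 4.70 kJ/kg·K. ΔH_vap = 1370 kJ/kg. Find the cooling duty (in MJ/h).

Q_c = 178000 MJ/h

vapour 44.0→-33.3 °C: -166.97 kJ/kg
condensation at -33.3 °C: -1370 kJ/kg
liquid -33.3→-48.7 °C: -72.38 kJ/kg
Δh = -166.97 + -1370 + -72.38 = -1609.3 kJ/kg
Q = ṁ·Δh = 30.74 kg/s × -1609.3 kJ/kg = -49471 kJ/s
|Q| = 49471 kW = 178100 MJ/h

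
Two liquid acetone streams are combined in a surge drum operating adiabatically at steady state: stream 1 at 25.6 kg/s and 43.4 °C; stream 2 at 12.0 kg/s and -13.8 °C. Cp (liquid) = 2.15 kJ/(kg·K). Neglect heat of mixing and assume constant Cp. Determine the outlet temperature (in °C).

No heat crosses the boundary, so H_out = H_in.
T_out = Σ ṁᵢCp,ᵢTᵢ / Σ ṁᵢCp,ᵢ
      = 2032.7 / 80.84 = 25.145 °C

T_out = 25.1 °C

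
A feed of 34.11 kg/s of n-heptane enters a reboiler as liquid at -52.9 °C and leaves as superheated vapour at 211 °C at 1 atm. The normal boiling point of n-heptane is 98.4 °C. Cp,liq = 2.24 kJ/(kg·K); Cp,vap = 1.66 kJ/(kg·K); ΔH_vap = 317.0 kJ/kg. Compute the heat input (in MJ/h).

liquid -52.9→98.4 °C: 338.91 kJ/kg
vaporisation at 98.4 °C: 317 kJ/kg
vapour 98.4→211 °C: 186.92 kJ/kg
Δh = 338.91 + 317 + 186.92 = 842.83 kJ/kg
Q = ṁ·Δh = 34.11 kg/s × 842.83 kJ/kg = 28749 kJ/s
|Q| = 28749 kW = 103500 MJ/h

Q = 103000 MJ/h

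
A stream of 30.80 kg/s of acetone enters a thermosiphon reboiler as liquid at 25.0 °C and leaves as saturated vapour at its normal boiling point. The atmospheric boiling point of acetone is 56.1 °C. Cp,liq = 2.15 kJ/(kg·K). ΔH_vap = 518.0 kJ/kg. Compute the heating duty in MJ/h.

liquid 25.0→56.1 °C: 66.865 kJ/kg
vaporisation at 56.1 °C: 518 kJ/kg
Δh = 66.865 + 518 = 584.87 kJ/kg
Q = ṁ·Δh = 30.80 kg/s × 584.87 kJ/kg = 18014 kJ/s
|Q| = 18014 kW = 64850 MJ/h

Q = 64800 MJ/h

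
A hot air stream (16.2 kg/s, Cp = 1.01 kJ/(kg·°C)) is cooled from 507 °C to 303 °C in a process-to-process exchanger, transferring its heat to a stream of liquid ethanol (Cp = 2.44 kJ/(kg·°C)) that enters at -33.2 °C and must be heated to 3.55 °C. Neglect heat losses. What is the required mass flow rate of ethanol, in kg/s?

Heat released by hot stream: Q = 16.2 × 1.01 × (507 − 303) = 3337.8 kJ/s
Energy balance on cold side (adiabatic exchanger): Q = ṁ_c·Cp_c·(T_c,out − T_c,in)
ṁ_c = 3337.8 / [2.44 × (3.55 − -33.2)] = 37.224 kg/s

ṁ_c = 37.2 kg/s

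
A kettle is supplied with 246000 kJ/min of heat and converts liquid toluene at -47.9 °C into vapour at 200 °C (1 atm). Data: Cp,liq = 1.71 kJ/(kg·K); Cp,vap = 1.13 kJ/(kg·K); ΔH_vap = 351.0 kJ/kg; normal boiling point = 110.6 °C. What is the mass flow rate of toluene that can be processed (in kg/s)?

ṁ = 5.67 kg/s

Δh = 1.71×(110.6−-47.9) + 351.0 + 1.13×(200−110.6) = 723.06 kJ/kg
Q = 246000 kJ/min = 4100 kJ/s = 4100 kJ/s
ṁ = Q/Δh = 4100 / 723.06 = 5.6704 kg/s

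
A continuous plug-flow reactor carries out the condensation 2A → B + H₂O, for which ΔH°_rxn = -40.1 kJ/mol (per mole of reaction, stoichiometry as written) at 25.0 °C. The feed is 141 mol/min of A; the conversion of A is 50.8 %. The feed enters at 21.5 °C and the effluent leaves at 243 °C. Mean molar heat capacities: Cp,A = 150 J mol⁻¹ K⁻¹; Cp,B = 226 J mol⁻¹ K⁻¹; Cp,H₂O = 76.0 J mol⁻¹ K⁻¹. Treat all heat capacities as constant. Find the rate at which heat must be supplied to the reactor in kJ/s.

Q_in = 54.4 kJ/s

Extent of reaction ξ = 0.508 × 141 / 2 = 35.814 mol/min
Reaction term: ξ·ΔH°_rxn = 35.814 × -40.1 = -1436.1 kJ/min
Sensible, feed 21.5→25 °C: 74.025 kJ/min
Outlet flows (mol/min): A 69.372, B 35.814, H₂O 35.814
Sensible, products 25→243 °C: 4626.3 kJ/min
Q = ΔH = 3264.2 kJ/min = 54.403 kW
Heat supplied = 54.403 kJ/s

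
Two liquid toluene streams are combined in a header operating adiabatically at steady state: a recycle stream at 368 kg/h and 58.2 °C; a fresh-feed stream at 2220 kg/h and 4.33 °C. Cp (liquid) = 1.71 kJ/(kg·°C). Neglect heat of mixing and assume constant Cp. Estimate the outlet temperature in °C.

T_out = 12.0 °C

Adiabatic, steady state ⇒ Σ ṁᵢCp,ᵢ(T_out − Tᵢ) = 0
T_out = Σ ṁᵢCp,ᵢTᵢ / Σ ṁᵢCp,ᵢ
      = 53062 / 4425.5 = 11.99 °C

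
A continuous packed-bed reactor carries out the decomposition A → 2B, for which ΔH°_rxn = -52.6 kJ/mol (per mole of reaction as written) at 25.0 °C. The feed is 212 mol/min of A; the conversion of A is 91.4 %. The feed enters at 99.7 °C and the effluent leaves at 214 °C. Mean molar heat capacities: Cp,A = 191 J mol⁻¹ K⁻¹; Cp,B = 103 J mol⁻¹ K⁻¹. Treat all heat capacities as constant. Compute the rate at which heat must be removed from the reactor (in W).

Q_out = 83600 W

Extent of reaction ξ = 0.914 × 212 = 193.77 mol/min
Reaction term: ξ·ΔH°_rxn = 193.77 × -52.6 = -10192 kJ/min
Sensible, feed 99.7→25 °C: -3024.8 kJ/min
Outlet flows (mol/min): A 18.232, B 387.54
Sensible, products 25→214 °C: 8202.3 kJ/min
Q = ΔH = -5014.6 kJ/min = -83.577 kW
Heat removed = 83577 W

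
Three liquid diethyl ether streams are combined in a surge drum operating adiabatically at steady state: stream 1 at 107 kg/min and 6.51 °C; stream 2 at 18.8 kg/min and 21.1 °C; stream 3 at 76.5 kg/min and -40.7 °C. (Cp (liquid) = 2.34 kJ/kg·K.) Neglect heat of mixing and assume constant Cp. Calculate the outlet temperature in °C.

T_out = -9.99 °C

No heat crosses the boundary, so H_out = H_in.
Σ ṁᵢCp,ᵢTᵢ = 107×2.34×6.51 + 18.8×2.34×21.1 + 76.5×2.34×-40.7 = -4727.5
Σ ṁᵢCp,ᵢ = 107×2.34 + 18.8×2.34 + 76.5×2.34 = 473.38
T_out = -4727.5 / 473.38 = -9.9867 °C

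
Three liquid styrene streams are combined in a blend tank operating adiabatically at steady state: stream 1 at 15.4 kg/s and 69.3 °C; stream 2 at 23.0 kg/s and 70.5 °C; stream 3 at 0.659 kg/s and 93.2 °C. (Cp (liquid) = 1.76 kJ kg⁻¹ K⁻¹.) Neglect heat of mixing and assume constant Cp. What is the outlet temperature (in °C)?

T_out = 70.4 °C

Energy balance with Q = 0: Σ ṁᵢCp,ᵢ(T_out − Tᵢ) = 0
T_out = Σ ṁᵢCp,ᵢTᵢ / Σ ṁᵢCp,ᵢ
      = 4840.2 / 68.744 = 70.41 °C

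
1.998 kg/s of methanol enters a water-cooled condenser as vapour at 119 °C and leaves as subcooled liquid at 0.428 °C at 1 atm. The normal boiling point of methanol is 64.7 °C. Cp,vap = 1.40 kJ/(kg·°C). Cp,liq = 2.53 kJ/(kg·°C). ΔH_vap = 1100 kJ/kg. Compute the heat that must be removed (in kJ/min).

vapour 119→64.7 °C: -76.02 kJ/kg
condensation at 64.7 °C: -1100 kJ/kg
liquid 64.7→0.428 °C: -162.61 kJ/kg
Δh = -76.02 + -1100 + -162.61 = -1338.6 kJ/kg
Q = ṁ·Δh = 1.998 kg/s × -1338.6 kJ/kg = -2674.6 kJ/s
|Q| = 2674.6 kW = 160470 kJ/min

Q_c = 160000 kJ/min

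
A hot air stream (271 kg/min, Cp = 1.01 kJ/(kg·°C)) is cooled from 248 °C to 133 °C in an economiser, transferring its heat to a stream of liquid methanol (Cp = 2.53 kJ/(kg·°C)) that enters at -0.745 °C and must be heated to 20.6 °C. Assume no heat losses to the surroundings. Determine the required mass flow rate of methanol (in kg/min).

Heat released by hot stream: Q = 271 × 1.01 × (248 − 133) = 31477 kJ/min
Energy balance on cold side (adiabatic exchanger): Q = ṁ_c·Cp_c·(T_c,out − T_c,in)
ṁ_c = 31477 / [2.53 × (20.6 − -0.745)] = 582.87 kg/min

ṁ_c = 583 kg/min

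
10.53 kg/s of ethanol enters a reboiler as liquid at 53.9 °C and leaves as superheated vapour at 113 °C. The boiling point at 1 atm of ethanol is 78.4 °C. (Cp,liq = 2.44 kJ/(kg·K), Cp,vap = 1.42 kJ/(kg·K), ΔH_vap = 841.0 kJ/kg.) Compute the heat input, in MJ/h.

Q = 36000 MJ/h

liquid 53.9→78.4 °C: 59.78 kJ/kg
vaporisation at 78.4 °C: 841 kJ/kg
vapour 78.4→113 °C: 49.132 kJ/kg
Δh = 59.78 + 841 + 49.132 = 949.91 kJ/kg
Q = ṁ·Δh = 10.53 kg/s × 949.91 kJ/kg = 10003 kJ/s
|Q| = 10003 kW = 36009 MJ/h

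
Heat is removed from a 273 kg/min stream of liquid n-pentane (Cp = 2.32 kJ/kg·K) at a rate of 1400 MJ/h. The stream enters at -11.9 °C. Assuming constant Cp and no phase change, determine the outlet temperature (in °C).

Q = 1400 MJ/h = 23333 kJ/min
ΔT = Q/(ṁ·Cp) = 23333/(273×2.32) = 36.841 K
T_out = -11.9 − 36.841 = -48.741 °C

T_out = -48.7 °C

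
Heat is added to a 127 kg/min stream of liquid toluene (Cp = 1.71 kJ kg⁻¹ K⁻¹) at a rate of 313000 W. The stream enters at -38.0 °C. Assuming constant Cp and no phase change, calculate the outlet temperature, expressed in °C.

T_out = 48.5 °C

Q = 313000 W = 18780 kJ/min
ΔT = Q/(ṁ·Cp) = 18780/(127×1.71) = 86.476 K
T_out = -38.0 + 86.476 = 48.476 °C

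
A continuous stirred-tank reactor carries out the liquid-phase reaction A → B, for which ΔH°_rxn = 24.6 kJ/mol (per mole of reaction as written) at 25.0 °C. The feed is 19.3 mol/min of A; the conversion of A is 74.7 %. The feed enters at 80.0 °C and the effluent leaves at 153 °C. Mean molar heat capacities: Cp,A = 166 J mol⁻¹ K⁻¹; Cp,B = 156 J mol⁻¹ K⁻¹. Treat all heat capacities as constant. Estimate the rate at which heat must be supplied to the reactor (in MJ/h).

Q_in = 34.2 MJ/h

Extent of reaction ξ = 0.747 × 19.3 = 14.417 mol/min
Reaction term: ξ·ΔH°_rxn = 14.417 × 24.6 = 354.66 kJ/min
Sensible, feed 80.0→25 °C: -176.21 kJ/min
Outlet flows (mol/min): A 4.8829, B 14.417
Sensible, products 25→153 °C: 391.63 kJ/min
Q = ΔH = 570.08 kJ/min = 9.5014 kW
Heat supplied = 34.205 MJ/h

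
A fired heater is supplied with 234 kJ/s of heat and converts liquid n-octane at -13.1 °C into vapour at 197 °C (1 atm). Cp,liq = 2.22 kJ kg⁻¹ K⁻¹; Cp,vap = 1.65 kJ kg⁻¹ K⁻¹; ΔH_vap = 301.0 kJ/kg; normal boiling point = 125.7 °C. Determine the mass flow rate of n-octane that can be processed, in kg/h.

ṁ = 1160 kg/h

Δh = 2.22×(125.7−-13.1) + 301.0 + 1.65×(197−125.7) = 726.78 kJ/kg
Q = 234 kJ/s = 234 kJ/s = 842400 kJ/h
ṁ = Q/Δh = 842400 / 726.78 = 1159.1 kg/h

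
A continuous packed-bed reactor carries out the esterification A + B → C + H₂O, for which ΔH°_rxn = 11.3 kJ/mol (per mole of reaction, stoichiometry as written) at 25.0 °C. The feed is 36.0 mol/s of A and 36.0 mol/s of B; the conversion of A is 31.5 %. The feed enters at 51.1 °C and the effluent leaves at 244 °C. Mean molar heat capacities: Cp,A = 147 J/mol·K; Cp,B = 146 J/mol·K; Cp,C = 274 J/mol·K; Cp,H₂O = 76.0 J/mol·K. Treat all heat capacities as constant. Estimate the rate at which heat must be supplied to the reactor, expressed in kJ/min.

Extent of reaction ξ = 0.315 × 36.0 = 11.34 mol/s
Reaction term: ξ·ΔH°_rxn = 11.34 × 11.3 = 128.14 kJ/s
Sensible, feed 51.1→25 °C: -275.3 kJ/s
Outlet flows (mol/s): A 24.66, B 24.66, C 11.34, H₂O 11.34
Sensible, products 25→244 °C: 2451.6 kJ/s
Q = ΔH = 2304.4 kJ/s = 2304.4 kW
Heat supplied = 138260 kJ/min

Q_in = 138000 kJ/min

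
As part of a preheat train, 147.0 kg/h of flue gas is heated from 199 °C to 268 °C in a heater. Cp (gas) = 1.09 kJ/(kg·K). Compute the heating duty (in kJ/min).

Q = ṁ·Cp·ΔT = 147.0 × 1.09 × (268 − 199) = 11056 kJ/h
Converting: 11056 / 3600 s = 3.0711 kW
Heating duty = 184.26 kJ/min

Q = 184 kJ/min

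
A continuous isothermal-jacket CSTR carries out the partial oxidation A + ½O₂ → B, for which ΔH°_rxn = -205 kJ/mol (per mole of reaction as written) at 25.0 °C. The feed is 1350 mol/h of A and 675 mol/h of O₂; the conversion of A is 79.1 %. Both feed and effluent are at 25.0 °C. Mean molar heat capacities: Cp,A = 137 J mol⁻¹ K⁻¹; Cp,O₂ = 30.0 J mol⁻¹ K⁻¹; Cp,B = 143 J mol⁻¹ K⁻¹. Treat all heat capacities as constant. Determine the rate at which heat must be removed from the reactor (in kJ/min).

Q_out = 3650 kJ/min

Extent of reaction ξ = 0.791 × 1350 = 1067.9 mol/h
Reaction term: ξ·ΔH°_rxn = 1067.9 × -205 = -218910 kJ/h
Q = ΔH = -218910 kJ/h = -60.808 kW
Heat removed = 3648.5 kJ/min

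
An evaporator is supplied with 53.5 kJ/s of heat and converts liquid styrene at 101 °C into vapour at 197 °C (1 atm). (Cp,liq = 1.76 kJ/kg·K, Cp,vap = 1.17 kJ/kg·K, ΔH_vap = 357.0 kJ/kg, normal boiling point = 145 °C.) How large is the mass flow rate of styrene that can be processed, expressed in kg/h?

Δh = 1.76×(145−101) + 357.0 + 1.17×(197−145) = 495.28 kJ/kg
Q = 53.5 kJ/s = 53.5 kJ/s = 192600 kJ/h
ṁ = Q/Δh = 192600 / 495.28 = 388.87 kg/h

ṁ = 389 kg/h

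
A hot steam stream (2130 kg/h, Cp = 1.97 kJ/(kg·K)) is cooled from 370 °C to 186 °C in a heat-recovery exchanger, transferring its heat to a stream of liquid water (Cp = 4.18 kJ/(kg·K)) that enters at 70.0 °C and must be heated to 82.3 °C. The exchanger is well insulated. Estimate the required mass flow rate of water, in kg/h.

Heat released by hot stream: Q = 2130 × 1.97 × (370 − 186) = 772080 kJ/h
Energy balance on cold side (adiabatic exchanger): Q = ṁ_c·Cp_c·(T_c,out − T_c,in)
ṁ_c = 772080 / [4.18 × (82.3 − 70.0)] = 15017 kg/h

ṁ_c = 15000 kg/h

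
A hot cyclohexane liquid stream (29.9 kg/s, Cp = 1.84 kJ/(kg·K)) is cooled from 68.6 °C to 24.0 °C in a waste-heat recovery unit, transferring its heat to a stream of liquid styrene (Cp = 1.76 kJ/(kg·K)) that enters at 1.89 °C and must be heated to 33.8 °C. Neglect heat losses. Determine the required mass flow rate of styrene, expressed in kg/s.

ṁ_c = 43.7 kg/s

Heat released by hot stream: Q = 29.9 × 1.84 × (68.6 − 24.0) = 2453.7 kJ/s
Energy balance on cold side (adiabatic exchanger): Q = ṁ_c·Cp_c·(T_c,out − T_c,in)
ṁ_c = 2453.7 / [1.76 × (33.8 − 1.89)] = 43.69 kg/s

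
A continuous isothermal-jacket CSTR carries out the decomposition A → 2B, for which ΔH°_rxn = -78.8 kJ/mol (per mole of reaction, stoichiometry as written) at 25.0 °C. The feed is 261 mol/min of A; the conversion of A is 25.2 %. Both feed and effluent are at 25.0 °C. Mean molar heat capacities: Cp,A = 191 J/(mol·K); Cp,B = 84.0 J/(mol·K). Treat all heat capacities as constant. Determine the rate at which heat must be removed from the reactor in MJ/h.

Extent of reaction ξ = 0.252 × 261 = 65.772 mol/min
Reaction term: ξ·ΔH°_rxn = 65.772 × -78.8 = -5182.8 kJ/min
Q = ΔH = -5182.8 kJ/min = -86.381 kW
Heat removed = 310.97 MJ/h

Q_out = 311 MJ/h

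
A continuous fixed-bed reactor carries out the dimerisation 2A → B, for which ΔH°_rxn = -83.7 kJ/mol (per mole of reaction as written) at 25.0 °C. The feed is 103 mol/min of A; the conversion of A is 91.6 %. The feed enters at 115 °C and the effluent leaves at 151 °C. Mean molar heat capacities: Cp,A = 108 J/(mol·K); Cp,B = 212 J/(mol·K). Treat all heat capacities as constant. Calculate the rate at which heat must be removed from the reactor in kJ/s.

Extent of reaction ξ = 0.916 × 103 / 2 = 47.174 mol/min
Reaction term: ξ·ΔH°_rxn = 47.174 × -83.7 = -3948.5 kJ/min
Sensible, feed 115→25 °C: -1001.2 kJ/min
Outlet flows (mol/min): A 8.652, B 47.174
Sensible, products 25→151 °C: 1377.8 kJ/min
Q = ΔH = -3571.8 kJ/min = -59.53 kW
Heat removed = 59.53 kJ/s

Q_out = 59.5 kJ/s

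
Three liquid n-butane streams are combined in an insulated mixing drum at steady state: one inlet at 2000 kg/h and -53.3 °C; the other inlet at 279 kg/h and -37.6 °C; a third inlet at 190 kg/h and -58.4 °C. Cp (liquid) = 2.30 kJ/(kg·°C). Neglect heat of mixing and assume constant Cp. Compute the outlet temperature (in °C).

No heat crosses the boundary, so H_out = H_in.
T_out = Σ ṁᵢCp,ᵢTᵢ / Σ ṁᵢCp,ᵢ
      = -294830 / 5678.7 = -51.918 °C

T_out = -51.9 °C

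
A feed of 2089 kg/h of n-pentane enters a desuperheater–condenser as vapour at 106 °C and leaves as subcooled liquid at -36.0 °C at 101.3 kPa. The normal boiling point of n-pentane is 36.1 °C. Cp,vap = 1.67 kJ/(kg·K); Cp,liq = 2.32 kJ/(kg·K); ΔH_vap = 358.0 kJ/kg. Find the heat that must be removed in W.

vapour 106→36.1 °C: -116.73 kJ/kg
condensation at 36.1 °C: -358 kJ/kg
liquid 36.1→-36.0 °C: -167.27 kJ/kg
Δh = -116.73 + -358 + -167.27 = -642 kJ/kg
Q = ṁ·Δh = 2089 kg/h × -642 kJ/kg = -1.3411e+06 kJ/h
|Q| = 372.54 kW = 372540 W

Q_c = 373000 W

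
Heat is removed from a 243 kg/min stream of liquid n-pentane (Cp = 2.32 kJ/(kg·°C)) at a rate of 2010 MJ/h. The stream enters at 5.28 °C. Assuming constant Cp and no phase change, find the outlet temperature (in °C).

T_out = -54.1 °C

Q = 2010 MJ/h = 33500 kJ/min
ΔT = Q/(ṁ·Cp) = 33500/(243×2.32) = 59.422 K
T_out = 5.28 − 59.422 = -54.142 °C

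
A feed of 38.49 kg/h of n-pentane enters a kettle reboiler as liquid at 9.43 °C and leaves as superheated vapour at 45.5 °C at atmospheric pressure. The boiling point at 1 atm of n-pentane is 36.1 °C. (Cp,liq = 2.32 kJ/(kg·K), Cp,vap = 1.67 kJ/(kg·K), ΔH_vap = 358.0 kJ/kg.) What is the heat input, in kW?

Q = 4.66 kW

liquid 9.43→36.1 °C: 61.874 kJ/kg
vaporisation at 36.1 °C: 358 kJ/kg
vapour 36.1→45.5 °C: 15.698 kJ/kg
Δh = 61.874 + 358 + 15.698 = 435.57 kJ/kg
Q = ṁ·Δh = 38.49 kg/h × 435.57 kJ/kg = 16765 kJ/h
|Q| = 4.657 kW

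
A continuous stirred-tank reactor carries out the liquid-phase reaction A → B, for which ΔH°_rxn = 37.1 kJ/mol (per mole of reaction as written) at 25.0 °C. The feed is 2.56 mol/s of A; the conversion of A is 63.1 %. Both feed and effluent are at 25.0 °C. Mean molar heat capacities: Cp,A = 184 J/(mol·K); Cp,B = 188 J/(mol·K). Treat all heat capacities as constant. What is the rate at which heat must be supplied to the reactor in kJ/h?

Q_in = 216000 kJ/h

Extent of reaction ξ = 0.631 × 2.56 = 1.6154 mol/s
Reaction term: ξ·ΔH°_rxn = 1.6154 × 37.1 = 59.93 kJ/s
Q = ΔH = 59.93 kJ/s = 59.93 kW
Heat supplied = 215750 kJ/h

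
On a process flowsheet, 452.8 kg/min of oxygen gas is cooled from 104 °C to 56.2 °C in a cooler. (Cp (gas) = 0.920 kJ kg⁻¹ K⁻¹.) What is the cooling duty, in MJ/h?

Q_c = 1190 MJ/h

Q = ṁ·Cp·ΔT = 452.8 × 0.920 × (56.2 − 104) = -19912 kJ/min
Converting: 19912 / 60 s = 331.87 kW
Cooling duty = 1194.7 MJ/h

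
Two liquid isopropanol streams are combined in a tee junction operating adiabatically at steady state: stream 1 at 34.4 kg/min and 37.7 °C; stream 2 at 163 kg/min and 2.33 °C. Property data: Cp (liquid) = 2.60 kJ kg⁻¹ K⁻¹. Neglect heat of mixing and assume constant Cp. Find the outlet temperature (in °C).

Adiabatic, steady state ⇒ Σ ṁᵢCp,ᵢ(T_out − Tᵢ) = 0
Σ ṁᵢCp,ᵢTᵢ = 34.4×2.60×37.7 + 163×2.60×2.33 = 4359.3
Σ ṁᵢCp,ᵢ = 34.4×2.60 + 163×2.60 = 513.24
T_out = 4359.3 / 513.24 = 8.4938 °C

T_out = 8.49 °C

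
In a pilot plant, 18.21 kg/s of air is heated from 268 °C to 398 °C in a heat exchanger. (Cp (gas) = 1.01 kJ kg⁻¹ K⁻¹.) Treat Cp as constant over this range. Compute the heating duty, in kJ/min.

Q = 143000 kJ/min

Q = ṁ·Cp·ΔT = 18.21 × 1.01 × (398 − 268) = 2391 kJ/s
Heating duty = 143460 kJ/min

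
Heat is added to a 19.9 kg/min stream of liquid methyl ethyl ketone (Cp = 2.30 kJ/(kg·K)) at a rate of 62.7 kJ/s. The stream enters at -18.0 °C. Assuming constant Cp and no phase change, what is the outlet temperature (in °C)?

T_out = 64.2 °C

Q = 62.7 kJ/s = 3762 kJ/min
ΔT = Q/(ṁ·Cp) = 3762/(19.9×2.30) = 82.194 K
T_out = -18.0 + 82.194 = 64.194 °C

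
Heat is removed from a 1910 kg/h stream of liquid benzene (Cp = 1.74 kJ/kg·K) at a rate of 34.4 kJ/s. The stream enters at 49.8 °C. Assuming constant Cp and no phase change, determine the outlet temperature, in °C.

T_out = 12.5 °C

Q = 34.4 kJ/s = 123840 kJ/h
ΔT = Q/(ṁ·Cp) = 123840/(1910×1.74) = 37.263 K
T_out = 49.8 − 37.263 = 12.537 °C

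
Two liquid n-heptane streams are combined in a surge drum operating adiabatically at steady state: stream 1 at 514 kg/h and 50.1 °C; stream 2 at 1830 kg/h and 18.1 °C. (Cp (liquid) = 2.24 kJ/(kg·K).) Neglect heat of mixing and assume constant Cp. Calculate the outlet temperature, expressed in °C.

T_out = 25.1 °C

Adiabatic, steady state ⇒ Σ ṁᵢCp,ᵢ(T_out − Tᵢ) = 0
T_out = Σ ṁᵢCp,ᵢTᵢ / Σ ṁᵢCp,ᵢ
      = 131880 / 5250.6 = 25.117 °C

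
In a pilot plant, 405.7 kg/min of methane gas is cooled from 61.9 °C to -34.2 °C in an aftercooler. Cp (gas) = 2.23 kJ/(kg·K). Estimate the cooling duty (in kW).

Q_c = 1450 kW

Q = ṁ·Cp·ΔT = 405.7 × 2.23 × (-34.2 − 61.9) = -86943 kJ/min
Converting: 86943 / 60 s = 1449 kW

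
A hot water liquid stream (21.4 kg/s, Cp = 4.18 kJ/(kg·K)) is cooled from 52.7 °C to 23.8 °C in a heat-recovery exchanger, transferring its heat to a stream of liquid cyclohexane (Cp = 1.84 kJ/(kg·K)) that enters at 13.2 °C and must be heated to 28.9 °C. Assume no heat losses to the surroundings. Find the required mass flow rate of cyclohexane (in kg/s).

Heat released by hot stream: Q = 21.4 × 4.18 × (52.7 − 23.8) = 2585.2 kJ/s
Energy balance on cold side (adiabatic exchanger): Q = ṁ_c·Cp_c·(T_c,out − T_c,in)
ṁ_c = 2585.2 / [1.84 × (28.9 − 13.2)] = 89.489 kg/s

ṁ_c = 89.5 kg/s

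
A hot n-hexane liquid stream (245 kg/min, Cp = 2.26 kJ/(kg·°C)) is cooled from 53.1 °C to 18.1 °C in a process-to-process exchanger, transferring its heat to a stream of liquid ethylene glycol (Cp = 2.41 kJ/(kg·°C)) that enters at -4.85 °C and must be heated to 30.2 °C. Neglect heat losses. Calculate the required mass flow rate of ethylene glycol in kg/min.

Heat released by hot stream: Q = 245 × 2.26 × (53.1 − 18.1) = 19379 kJ/min
Energy balance on cold side (adiabatic exchanger): Q = ṁ_c·Cp_c·(T_c,out − T_c,in)
ṁ_c = 19379 / [2.41 × (30.2 − -4.85)] = 229.42 kg/min

ṁ_c = 229 kg/min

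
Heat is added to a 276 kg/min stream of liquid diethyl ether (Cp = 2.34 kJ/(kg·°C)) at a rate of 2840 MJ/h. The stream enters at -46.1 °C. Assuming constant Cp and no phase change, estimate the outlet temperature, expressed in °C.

T_out = 27.2 °C

Q = 2840 MJ/h = 47333 kJ/min
ΔT = Q/(ṁ·Cp) = 47333/(276×2.34) = 73.29 K
T_out = -46.1 + 73.29 = 27.19 °C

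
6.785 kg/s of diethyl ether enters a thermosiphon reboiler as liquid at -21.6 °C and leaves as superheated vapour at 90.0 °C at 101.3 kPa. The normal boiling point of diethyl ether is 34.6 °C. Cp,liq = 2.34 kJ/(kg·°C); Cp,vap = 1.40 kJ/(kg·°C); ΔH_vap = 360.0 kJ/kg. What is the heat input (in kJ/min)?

liquid -21.6→34.6 °C: 131.51 kJ/kg
vaporisation at 34.6 °C: 360 kJ/kg
vapour 34.6→90.0 °C: 77.56 kJ/kg
Δh = 131.51 + 360 + 77.56 = 569.07 kJ/kg
Q = ṁ·Δh = 6.785 kg/s × 569.07 kJ/kg = 3861.1 kJ/s
|Q| = 3861.1 kW = 231670 kJ/min

Q = 232000 kJ/min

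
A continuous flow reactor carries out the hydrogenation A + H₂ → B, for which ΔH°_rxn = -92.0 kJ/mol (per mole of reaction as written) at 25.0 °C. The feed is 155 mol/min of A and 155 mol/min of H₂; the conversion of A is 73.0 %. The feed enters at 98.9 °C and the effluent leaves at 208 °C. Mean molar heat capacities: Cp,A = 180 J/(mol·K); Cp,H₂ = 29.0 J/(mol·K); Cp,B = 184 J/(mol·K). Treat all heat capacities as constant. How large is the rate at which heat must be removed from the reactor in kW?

Extent of reaction ξ = 0.730 × 155 = 113.15 mol/min
Reaction term: ξ·ΔH°_rxn = 113.15 × -92.0 = -10410 kJ/min
Sensible, feed 98.9→25 °C: -2394 kJ/min
Outlet flows (mol/min): A 41.85, H₂ 41.85, B 113.15
Sensible, products 25→208 °C: 5410.6 kJ/min
Q = ΔH = -7393.2 kJ/min = -123.22 kW
Heat removed = 123.22 kW

Q_out = 123 kW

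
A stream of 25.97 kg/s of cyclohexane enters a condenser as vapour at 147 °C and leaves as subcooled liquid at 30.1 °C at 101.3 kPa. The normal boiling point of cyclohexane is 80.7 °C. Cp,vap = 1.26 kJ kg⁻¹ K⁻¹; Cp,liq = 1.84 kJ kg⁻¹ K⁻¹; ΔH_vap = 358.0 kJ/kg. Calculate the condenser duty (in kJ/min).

Q_c = 833000 kJ/min

vapour 147→80.7 °C: -83.538 kJ/kg
condensation at 80.7 °C: -358 kJ/kg
liquid 80.7→30.1 °C: -93.104 kJ/kg
Δh = -83.538 + -358 + -93.104 = -534.64 kJ/kg
Q = ṁ·Δh = 25.97 kg/s × -534.64 kJ/kg = -13885 kJ/s
|Q| = 13885 kW = 833080 kJ/min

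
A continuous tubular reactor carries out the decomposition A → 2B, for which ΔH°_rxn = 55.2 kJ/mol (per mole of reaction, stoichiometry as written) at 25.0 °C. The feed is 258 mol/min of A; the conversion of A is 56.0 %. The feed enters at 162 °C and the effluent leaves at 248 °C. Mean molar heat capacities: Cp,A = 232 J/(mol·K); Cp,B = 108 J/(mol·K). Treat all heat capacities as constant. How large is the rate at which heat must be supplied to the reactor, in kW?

Q_in = 210 kW

Extent of reaction ξ = 0.560 × 258 = 144.48 mol/min
Reaction term: ξ·ΔH°_rxn = 144.48 × 55.2 = 7975.3 kJ/min
Sensible, feed 162→25 °C: -8200.3 kJ/min
Outlet flows (mol/min): A 113.52, B 288.96
Sensible, products 25→248 °C: 12832 kJ/min
Q = ΔH = 12607 kJ/min = 210.12 kW
Heat supplied = 210.12 kW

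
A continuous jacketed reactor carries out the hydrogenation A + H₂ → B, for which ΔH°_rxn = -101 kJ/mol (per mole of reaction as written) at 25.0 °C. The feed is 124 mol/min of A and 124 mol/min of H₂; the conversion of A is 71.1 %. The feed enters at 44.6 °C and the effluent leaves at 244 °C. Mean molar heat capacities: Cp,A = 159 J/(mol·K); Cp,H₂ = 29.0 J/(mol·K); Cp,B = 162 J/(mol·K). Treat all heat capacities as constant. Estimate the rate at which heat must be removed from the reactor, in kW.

Q_out = 79.3 kW

Extent of reaction ξ = 0.711 × 124 = 88.164 mol/min
Reaction term: ξ·ΔH°_rxn = 88.164 × -101 = -8904.6 kJ/min
Sensible, feed 44.6→25 °C: -456.92 kJ/min
Outlet flows (mol/min): A 35.836, H₂ 35.836, B 88.164
Sensible, products 25→244 °C: 4603.3 kJ/min
Q = ΔH = -4758.2 kJ/min = -79.303 kW
Heat removed = 79.303 kW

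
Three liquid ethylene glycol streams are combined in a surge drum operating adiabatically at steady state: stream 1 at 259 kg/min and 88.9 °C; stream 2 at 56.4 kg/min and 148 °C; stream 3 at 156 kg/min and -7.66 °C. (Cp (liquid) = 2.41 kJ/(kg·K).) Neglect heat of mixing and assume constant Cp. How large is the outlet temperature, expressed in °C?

T_out = 64.0 °C

Energy balance with Q = 0: Σ ṁᵢCp,ᵢ(T_out − Tᵢ) = 0
T_out = Σ ṁᵢCp,ᵢTᵢ / Σ ṁᵢCp,ᵢ
      = 72727 / 1136.1 = 64.016 °C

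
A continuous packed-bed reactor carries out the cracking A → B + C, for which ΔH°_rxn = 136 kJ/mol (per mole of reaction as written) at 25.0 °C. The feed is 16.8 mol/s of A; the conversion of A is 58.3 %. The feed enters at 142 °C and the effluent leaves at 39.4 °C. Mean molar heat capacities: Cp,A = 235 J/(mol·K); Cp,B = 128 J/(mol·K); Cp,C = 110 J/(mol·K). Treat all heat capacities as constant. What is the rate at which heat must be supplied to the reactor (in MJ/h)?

Extent of reaction ξ = 0.583 × 16.8 = 9.7944 mol/s
Reaction term: ξ·ΔH°_rxn = 9.7944 × 136 = 1332 kJ/s
Sensible, feed 142→25 °C: -461.92 kJ/s
Outlet flows (mol/s): A 7.0056, B 9.7944, C 9.7944
Sensible, products 25→39.4 °C: 57.274 kJ/s
Q = ΔH = 927.4 kJ/s = 927.4 kW
Heat supplied = 3338.6 MJ/h

Q_in = 3340 MJ/h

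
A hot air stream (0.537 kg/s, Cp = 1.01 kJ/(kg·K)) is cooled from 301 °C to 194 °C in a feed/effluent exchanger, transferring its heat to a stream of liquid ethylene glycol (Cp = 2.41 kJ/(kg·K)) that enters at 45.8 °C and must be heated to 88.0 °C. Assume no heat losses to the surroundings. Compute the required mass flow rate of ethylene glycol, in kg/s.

ṁ_c = 0.571 kg/s

Heat released by hot stream: Q = 0.537 × 1.01 × (301 − 194) = 58.034 kJ/s
Energy balance on cold side (adiabatic exchanger): Q = ṁ_c·Cp_c·(T_c,out − T_c,in)
ṁ_c = 58.034 / [2.41 × (88.0 − 45.8)] = 0.57062 kg/s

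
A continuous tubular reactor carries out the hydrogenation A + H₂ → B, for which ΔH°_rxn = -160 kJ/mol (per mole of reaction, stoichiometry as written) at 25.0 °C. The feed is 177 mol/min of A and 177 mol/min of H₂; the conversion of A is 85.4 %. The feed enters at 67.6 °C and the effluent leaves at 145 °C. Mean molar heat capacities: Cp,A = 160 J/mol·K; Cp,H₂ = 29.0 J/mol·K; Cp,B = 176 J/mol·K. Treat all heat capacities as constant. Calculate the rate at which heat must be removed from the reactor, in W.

Q_out = 364000 W

Extent of reaction ξ = 0.854 × 177 = 151.16 mol/min
Reaction term: ξ·ΔH°_rxn = 151.16 × -160 = -24185 kJ/min
Sensible, feed 67.6→25 °C: -1425.1 kJ/min
Outlet flows (mol/min): A 25.842, H₂ 25.842, B 151.16
Sensible, products 25→145 °C: 3778.6 kJ/min
Q = ΔH = -21832 kJ/min = -363.86 kW
Heat removed = 363860 W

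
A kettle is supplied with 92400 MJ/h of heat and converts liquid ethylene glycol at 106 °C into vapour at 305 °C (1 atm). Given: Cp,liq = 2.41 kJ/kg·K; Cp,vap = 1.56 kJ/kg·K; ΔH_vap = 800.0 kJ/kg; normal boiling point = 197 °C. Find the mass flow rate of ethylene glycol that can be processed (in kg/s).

Δh = 2.41×(197−106) + 800.0 + 1.56×(305−197) = 1187.8 kJ/kg
Q = 92400 MJ/h = 25667 kJ/s = 25667 kJ/s
ṁ = Q/Δh = 25667 / 1187.8 = 21.609 kg/s

ṁ = 21.6 kg/s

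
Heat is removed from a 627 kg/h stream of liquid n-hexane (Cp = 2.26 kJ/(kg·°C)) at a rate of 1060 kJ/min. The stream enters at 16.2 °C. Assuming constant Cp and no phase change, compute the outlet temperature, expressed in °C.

T_out = -28.7 °C

Q = 1060 kJ/min = 63600 kJ/h
ΔT = Q/(ṁ·Cp) = 63600/(627×2.26) = 44.883 K
T_out = 16.2 − 44.883 = -28.683 °C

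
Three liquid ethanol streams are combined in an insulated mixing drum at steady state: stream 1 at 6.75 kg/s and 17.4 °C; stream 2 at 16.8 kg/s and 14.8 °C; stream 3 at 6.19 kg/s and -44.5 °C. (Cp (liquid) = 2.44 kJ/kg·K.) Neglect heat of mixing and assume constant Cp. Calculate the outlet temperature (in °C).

Energy balance with Q = 0: Σ ṁᵢCp,ᵢ(T_out − Tᵢ) = 0
Σ ṁᵢCp,ᵢTᵢ = 6.75×2.44×17.4 + 16.8×2.44×14.8 + 6.19×2.44×-44.5 = 221.15
Σ ṁᵢCp,ᵢ = 6.75×2.44 + 16.8×2.44 + 6.19×2.44 = 72.566
T_out = 221.15 / 72.566 = 3.0476 °C

T_out = 3.05 °C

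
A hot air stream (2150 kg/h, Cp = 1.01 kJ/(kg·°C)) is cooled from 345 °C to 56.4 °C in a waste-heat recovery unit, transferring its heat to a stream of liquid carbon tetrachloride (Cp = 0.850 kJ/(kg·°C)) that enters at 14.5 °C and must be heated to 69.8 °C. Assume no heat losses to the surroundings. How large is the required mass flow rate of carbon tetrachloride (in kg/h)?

Heat released by hot stream: Q = 2150 × 1.01 × (345 − 56.4) = 626690 kJ/h
Energy balance on cold side (adiabatic exchanger): Q = ṁ_c·Cp_c·(T_c,out − T_c,in)
ṁ_c = 626690 / [0.850 × (69.8 − 14.5)] = 13333 kg/h

ṁ_c = 13300 kg/h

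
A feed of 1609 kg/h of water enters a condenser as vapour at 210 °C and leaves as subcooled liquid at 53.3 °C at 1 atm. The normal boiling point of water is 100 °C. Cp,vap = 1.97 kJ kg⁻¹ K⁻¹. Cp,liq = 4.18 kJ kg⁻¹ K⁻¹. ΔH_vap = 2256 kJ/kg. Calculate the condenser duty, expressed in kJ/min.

Q_c = 71500 kJ/min

vapour 210→100 °C: -216.7 kJ/kg
condensation at 100 °C: -2256 kJ/kg
liquid 100→53.3 °C: -195.21 kJ/kg
Δh = -216.7 + -2256 + -195.21 = -2667.9 kJ/kg
Q = ṁ·Δh = 1609 kg/h × -2667.9 kJ/kg = -4.2927e+06 kJ/h
|Q| = 1192.4 kW = 71544 kJ/min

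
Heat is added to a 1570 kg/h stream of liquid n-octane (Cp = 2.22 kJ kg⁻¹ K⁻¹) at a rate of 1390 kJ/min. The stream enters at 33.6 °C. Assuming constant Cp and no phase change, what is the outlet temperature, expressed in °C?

Q = 1390 kJ/min = 83400 kJ/h
ΔT = Q/(ṁ·Cp) = 83400/(1570×2.22) = 23.928 K
T_out = 33.6 + 23.928 = 57.528 °C

T_out = 57.5 °C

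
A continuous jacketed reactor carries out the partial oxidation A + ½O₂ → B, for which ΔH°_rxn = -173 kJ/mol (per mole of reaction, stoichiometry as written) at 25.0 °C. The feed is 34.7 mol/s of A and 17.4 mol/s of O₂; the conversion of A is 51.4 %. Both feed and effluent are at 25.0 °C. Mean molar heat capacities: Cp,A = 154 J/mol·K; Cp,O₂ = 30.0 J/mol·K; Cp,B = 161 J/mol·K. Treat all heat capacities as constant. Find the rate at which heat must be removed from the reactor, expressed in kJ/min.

Extent of reaction ξ = 0.514 × 34.7 = 17.836 mol/s
Reaction term: ξ·ΔH°_rxn = 17.836 × -173 = -3085.6 kJ/s
Q = ΔH = -3085.6 kJ/s = -3085.6 kW
Heat removed = 185140 kJ/min

Q_out = 185000 kJ/min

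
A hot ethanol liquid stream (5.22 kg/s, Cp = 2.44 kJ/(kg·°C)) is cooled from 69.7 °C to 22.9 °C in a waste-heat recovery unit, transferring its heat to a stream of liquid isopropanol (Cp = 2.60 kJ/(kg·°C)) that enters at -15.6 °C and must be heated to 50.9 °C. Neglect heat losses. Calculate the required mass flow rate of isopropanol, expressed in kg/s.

Heat released by hot stream: Q = 5.22 × 2.44 × (69.7 − 22.9) = 596.08 kJ/s
Energy balance on cold side (adiabatic exchanger): Q = ṁ_c·Cp_c·(T_c,out − T_c,in)
ṁ_c = 596.08 / [2.60 × (50.9 − -15.6)] = 3.4476 kg/s

ṁ_c = 3.45 kg/s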